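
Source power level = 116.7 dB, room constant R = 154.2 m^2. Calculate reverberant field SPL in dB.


Given values:
  Lw = 116.7 dB, R = 154.2 m^2
Formula: SPL = Lw + 10 * log10(4 / R)
Compute 4 / R = 4 / 154.2 = 0.02594
Compute 10 * log10(0.02594) = -15.8603
SPL = 116.7 + (-15.8603) = 100.84

100.84 dB


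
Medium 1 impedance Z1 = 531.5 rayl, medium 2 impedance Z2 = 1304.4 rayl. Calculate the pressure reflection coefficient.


Given values:
  Z1 = 531.5 rayl, Z2 = 1304.4 rayl
Formula: R = (Z2 - Z1) / (Z2 + Z1)
Numerator: Z2 - Z1 = 1304.4 - 531.5 = 772.9
Denominator: Z2 + Z1 = 1304.4 + 531.5 = 1835.9
R = 772.9 / 1835.9 = 0.421

0.421


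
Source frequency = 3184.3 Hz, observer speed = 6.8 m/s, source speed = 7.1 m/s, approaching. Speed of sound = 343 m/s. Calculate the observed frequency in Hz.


Given values:
  f_s = 3184.3 Hz, v_o = 6.8 m/s, v_s = 7.1 m/s
  Direction: approaching
Formula: f_o = f_s * (c + v_o) / (c - v_s)
Numerator: c + v_o = 343 + 6.8 = 349.8
Denominator: c - v_s = 343 - 7.1 = 335.9
f_o = 3184.3 * 349.8 / 335.9 = 3316.07

3316.07 Hz


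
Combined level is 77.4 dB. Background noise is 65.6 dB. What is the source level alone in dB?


Given values:
  L_total = 77.4 dB, L_bg = 65.6 dB
Formula: L_source = 10 * log10(10^(L_total/10) - 10^(L_bg/10))
Convert to linear:
  10^(77.4/10) = 54954087.3858
  10^(65.6/10) = 3630780.5477
Difference: 54954087.3858 - 3630780.5477 = 51323306.8381
L_source = 10 * log10(51323306.8381) = 77.1

77.1 dB


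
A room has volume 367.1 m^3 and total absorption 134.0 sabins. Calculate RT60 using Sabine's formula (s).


Given values:
  V = 367.1 m^3
  A = 134.0 sabins
Formula: RT60 = 0.161 * V / A
Numerator: 0.161 * 367.1 = 59.1031
RT60 = 59.1031 / 134.0 = 0.441

0.441 s


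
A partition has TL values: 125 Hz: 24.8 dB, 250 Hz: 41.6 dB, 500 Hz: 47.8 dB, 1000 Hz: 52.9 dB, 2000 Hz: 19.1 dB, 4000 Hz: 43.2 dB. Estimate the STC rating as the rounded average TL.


Given TL values at each frequency:
  125 Hz: 24.8 dB
  250 Hz: 41.6 dB
  500 Hz: 47.8 dB
  1000 Hz: 52.9 dB
  2000 Hz: 19.1 dB
  4000 Hz: 43.2 dB
Formula: STC ~ round(average of TL values)
Sum = 24.8 + 41.6 + 47.8 + 52.9 + 19.1 + 43.2 = 229.4
Average = 229.4 / 6 = 38.23
Rounded: 38

38


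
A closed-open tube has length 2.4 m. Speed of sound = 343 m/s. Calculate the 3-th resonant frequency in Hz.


Given values:
  Tube type: closed-open, L = 2.4 m, c = 343 m/s, n = 3
Formula: f_n = (2n - 1) * c / (4 * L)
Compute 2n - 1 = 2*3 - 1 = 5
Compute 4 * L = 4 * 2.4 = 9.6
f = 5 * 343 / 9.6
f = 178.65

178.65 Hz


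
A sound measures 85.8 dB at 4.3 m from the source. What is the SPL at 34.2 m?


Given values:
  SPL1 = 85.8 dB, r1 = 4.3 m, r2 = 34.2 m
Formula: SPL2 = SPL1 - 20 * log10(r2 / r1)
Compute ratio: r2 / r1 = 34.2 / 4.3 = 7.9535
Compute log10: log10(7.9535) = 0.900558
Compute drop: 20 * 0.900558 = 18.0112
SPL2 = 85.8 - 18.0112 = 67.79

67.79 dB


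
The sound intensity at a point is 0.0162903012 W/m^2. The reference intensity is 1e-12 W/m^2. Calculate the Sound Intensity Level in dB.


Given values:
  I = 0.0162903012 W/m^2
  I_ref = 1e-12 W/m^2
Formula: SIL = 10 * log10(I / I_ref)
Compute ratio: I / I_ref = 16290301200
Compute log10: log10(16290301200) = 10.211929
Multiply: SIL = 10 * 10.211929 = 102.12

102.12 dB


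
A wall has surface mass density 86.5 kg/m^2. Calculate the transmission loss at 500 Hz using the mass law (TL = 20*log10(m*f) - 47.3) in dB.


Given values:
  m = 86.5 kg/m^2, f = 500 Hz
Formula: TL = 20 * log10(m * f) - 47.3
Compute m * f = 86.5 * 500 = 43250.0
Compute log10(43250.0) = 4.635986
Compute 20 * 4.635986 = 92.7197
TL = 92.7197 - 47.3 = 45.42

45.42 dB


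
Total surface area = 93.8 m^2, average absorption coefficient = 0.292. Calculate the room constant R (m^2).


Given values:
  S = 93.8 m^2, alpha = 0.292
Formula: R = S * alpha / (1 - alpha)
Numerator: 93.8 * 0.292 = 27.3896
Denominator: 1 - 0.292 = 0.708
R = 27.3896 / 0.708 = 38.69

38.69 m^2


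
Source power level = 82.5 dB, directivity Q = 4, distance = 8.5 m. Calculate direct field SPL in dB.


Given values:
  Lw = 82.5 dB, Q = 4, r = 8.5 m
Formula: SPL = Lw + 10 * log10(Q / (4 * pi * r^2))
Compute 4 * pi * r^2 = 4 * pi * 8.5^2 = 907.9203
Compute Q / denom = 4 / 907.9203 = 0.00440567
Compute 10 * log10(0.00440567) = -23.5599
SPL = 82.5 + (-23.5599) = 58.94

58.94 dB


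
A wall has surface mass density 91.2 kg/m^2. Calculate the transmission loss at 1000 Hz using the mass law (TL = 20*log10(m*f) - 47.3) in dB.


Given values:
  m = 91.2 kg/m^2, f = 1000 Hz
Formula: TL = 20 * log10(m * f) - 47.3
Compute m * f = 91.2 * 1000 = 91200.0
Compute log10(91200.0) = 4.959995
Compute 20 * 4.959995 = 99.1999
TL = 99.1999 - 47.3 = 51.9

51.9 dB


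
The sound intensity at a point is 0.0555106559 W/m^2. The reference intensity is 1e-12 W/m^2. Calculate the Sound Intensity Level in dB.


Given values:
  I = 0.0555106559 W/m^2
  I_ref = 1e-12 W/m^2
Formula: SIL = 10 * log10(I / I_ref)
Compute ratio: I / I_ref = 55510655900
Compute log10: log10(55510655900) = 10.744376
Multiply: SIL = 10 * 10.744376 = 107.44

107.44 dB


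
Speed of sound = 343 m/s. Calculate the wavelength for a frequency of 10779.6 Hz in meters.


Given values:
  c = 343 m/s, f = 10779.6 Hz
Formula: lambda = c / f
lambda = 343 / 10779.6
lambda = 0.0318

0.0318 m


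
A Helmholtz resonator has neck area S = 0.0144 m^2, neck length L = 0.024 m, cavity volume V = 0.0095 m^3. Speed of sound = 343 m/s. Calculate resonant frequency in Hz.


Given values:
  S = 0.0144 m^2, L = 0.024 m, V = 0.0095 m^3, c = 343 m/s
Formula: f = (c / (2*pi)) * sqrt(S / (V * L))
Compute V * L = 0.0095 * 0.024 = 0.000228
Compute S / (V * L) = 0.0144 / 0.000228 = 63.1579
Compute sqrt(63.1579) = 7.947194
Compute c / (2*pi) = 343 / 6.283185 = 54.590148
f = 54.590148 * 7.947194 = 433.84

433.84 Hz


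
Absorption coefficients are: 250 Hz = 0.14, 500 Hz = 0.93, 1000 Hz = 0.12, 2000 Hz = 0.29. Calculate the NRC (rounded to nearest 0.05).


Given values:
  a_250 = 0.14, a_500 = 0.93
  a_1000 = 0.12, a_2000 = 0.29
Formula: NRC = (a250 + a500 + a1000 + a2000) / 4
Sum = 0.14 + 0.93 + 0.12 + 0.29 = 1.48
NRC = 1.48 / 4 = 0.37
Rounded to nearest 0.05: 0.35

0.35


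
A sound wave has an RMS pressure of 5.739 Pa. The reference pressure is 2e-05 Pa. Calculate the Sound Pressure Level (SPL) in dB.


Given values:
  p = 5.739 Pa
  p_ref = 2e-05 Pa
Formula: SPL = 20 * log10(p / p_ref)
Compute ratio: p / p_ref = 5.739 / 2e-05 = 286950
Compute log10: log10(286950) = 5.457806
Multiply: SPL = 20 * 5.457806 = 109.16

109.16 dB


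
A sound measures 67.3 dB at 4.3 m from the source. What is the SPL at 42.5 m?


Given values:
  SPL1 = 67.3 dB, r1 = 4.3 m, r2 = 42.5 m
Formula: SPL2 = SPL1 - 20 * log10(r2 / r1)
Compute ratio: r2 / r1 = 42.5 / 4.3 = 9.8837
Compute log10: log10(9.8837) = 0.99492
Compute drop: 20 * 0.99492 = 19.8984
SPL2 = 67.3 - 19.8984 = 47.4

47.4 dB


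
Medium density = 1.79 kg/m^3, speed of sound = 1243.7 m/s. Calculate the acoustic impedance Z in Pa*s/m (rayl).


Given values:
  rho = 1.79 kg/m^3
  c = 1243.7 m/s
Formula: Z = rho * c
Z = 1.79 * 1243.7
Z = 2226.22

2226.22 rayl


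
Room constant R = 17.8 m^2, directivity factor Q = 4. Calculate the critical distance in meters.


Given values:
  R = 17.8 m^2, Q = 4
Formula: d_c = 0.141 * sqrt(Q * R)
Compute Q * R = 4 * 17.8 = 71.2
Compute sqrt(71.2) = 8.438
d_c = 0.141 * 8.438 = 1.19

1.19 m


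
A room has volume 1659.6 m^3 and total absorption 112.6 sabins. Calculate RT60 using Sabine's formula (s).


Given values:
  V = 1659.6 m^3
  A = 112.6 sabins
Formula: RT60 = 0.161 * V / A
Numerator: 0.161 * 1659.6 = 267.1956
RT60 = 267.1956 / 112.6 = 2.373

2.373 s


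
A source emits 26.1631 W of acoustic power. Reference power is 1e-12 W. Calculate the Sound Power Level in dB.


Given values:
  W = 26.1631 W
  W_ref = 1e-12 W
Formula: SWL = 10 * log10(W / W_ref)
Compute ratio: W / W_ref = 26163100000000
Compute log10: log10(26163100000000) = 13.417689
Multiply: SWL = 10 * 13.417689 = 134.18

134.18 dB


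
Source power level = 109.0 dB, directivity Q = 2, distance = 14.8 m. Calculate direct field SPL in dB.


Given values:
  Lw = 109.0 dB, Q = 2, r = 14.8 m
Formula: SPL = Lw + 10 * log10(Q / (4 * pi * r^2))
Compute 4 * pi * r^2 = 4 * pi * 14.8^2 = 2752.5378
Compute Q / denom = 2 / 2752.5378 = 0.0007266
Compute 10 * log10(0.0007266) = -31.387
SPL = 109.0 + (-31.387) = 77.61

77.61 dB


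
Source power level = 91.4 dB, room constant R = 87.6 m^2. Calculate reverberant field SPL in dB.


Given values:
  Lw = 91.4 dB, R = 87.6 m^2
Formula: SPL = Lw + 10 * log10(4 / R)
Compute 4 / R = 4 / 87.6 = 0.045662
Compute 10 * log10(0.045662) = -13.4045
SPL = 91.4 + (-13.4045) = 78.0

78.0 dB


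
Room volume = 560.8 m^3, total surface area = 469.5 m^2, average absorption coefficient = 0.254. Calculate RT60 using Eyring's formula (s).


Given values:
  V = 560.8 m^3, S = 469.5 m^2, alpha = 0.254
Formula: RT60 = 0.161 * V / (-S * ln(1 - alpha))
Compute ln(1 - 0.254) = ln(0.746) = -0.29303
Denominator: -469.5 * -0.29303 = 137.5776
Numerator: 0.161 * 560.8 = 90.2888
RT60 = 90.2888 / 137.5776 = 0.656

0.656 s


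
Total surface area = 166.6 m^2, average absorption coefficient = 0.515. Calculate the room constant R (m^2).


Given values:
  S = 166.6 m^2, alpha = 0.515
Formula: R = S * alpha / (1 - alpha)
Numerator: 166.6 * 0.515 = 85.799
Denominator: 1 - 0.515 = 0.485
R = 85.799 / 0.485 = 176.91

176.91 m^2


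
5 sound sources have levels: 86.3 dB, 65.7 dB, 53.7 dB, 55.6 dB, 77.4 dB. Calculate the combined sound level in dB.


Formula: L_total = 10 * log10( sum(10^(Li/10)) )
  Source 1: 10^(86.3/10) = 426579518.8016
  Source 2: 10^(65.7/10) = 3715352.291
  Source 3: 10^(53.7/10) = 234422.8815
  Source 4: 10^(55.6/10) = 363078.0548
  Source 5: 10^(77.4/10) = 54954087.3858
Sum of linear values = 485846459.4147
L_total = 10 * log10(485846459.4147) = 86.86

86.86 dB


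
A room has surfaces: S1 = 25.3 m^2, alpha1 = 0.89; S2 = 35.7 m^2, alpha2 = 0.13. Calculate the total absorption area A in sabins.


Given surfaces:
  Surface 1: 25.3 * 0.89 = 22.517
  Surface 2: 35.7 * 0.13 = 4.641
Formula: A = sum(Si * alpha_i)
A = 22.517 + 4.641
A = 27.16

27.16 sabins


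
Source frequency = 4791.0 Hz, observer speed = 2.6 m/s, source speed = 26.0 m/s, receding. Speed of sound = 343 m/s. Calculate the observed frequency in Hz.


Given values:
  f_s = 4791.0 Hz, v_o = 2.6 m/s, v_s = 26.0 m/s
  Direction: receding
Formula: f_o = f_s * (c - v_o) / (c + v_s)
Numerator: c - v_o = 343 - 2.6 = 340.4
Denominator: c + v_s = 343 + 26.0 = 369.0
f_o = 4791.0 * 340.4 / 369.0 = 4419.67

4419.67 Hz


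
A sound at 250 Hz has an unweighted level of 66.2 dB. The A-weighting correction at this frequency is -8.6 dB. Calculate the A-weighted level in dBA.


Given values:
  SPL = 66.2 dB
  A-weighting at 250 Hz = -8.6 dB
Formula: L_A = SPL + A_weight
L_A = 66.2 + (-8.6)
L_A = 57.6

57.6 dBA


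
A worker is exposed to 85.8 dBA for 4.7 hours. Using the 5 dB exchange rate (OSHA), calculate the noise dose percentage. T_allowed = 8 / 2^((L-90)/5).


Given values:
  L = 85.8 dBA, T = 4.7 hours
Formula: T_allowed = 8 / 2^((L - 90) / 5)
Compute exponent: (85.8 - 90) / 5 = -0.84
Compute 2^(-0.84) = 0.558644
T_allowed = 8 / 0.558644 = 14.32039 hours
Dose = (T / T_allowed) * 100
Dose = (4.7 / 14.32039) * 100 = 32.82

32.82 %


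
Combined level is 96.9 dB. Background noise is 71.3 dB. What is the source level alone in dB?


Given values:
  L_total = 96.9 dB, L_bg = 71.3 dB
Formula: L_source = 10 * log10(10^(L_total/10) - 10^(L_bg/10))
Convert to linear:
  10^(96.9/10) = 4897788193.6845
  10^(71.3/10) = 13489628.8259
Difference: 4897788193.6845 - 13489628.8259 = 4884298564.8586
L_source = 10 * log10(4884298564.8586) = 96.89

96.89 dB


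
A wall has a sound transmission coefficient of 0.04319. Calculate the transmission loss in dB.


Given values:
  tau = 0.04319
Formula: TL = 10 * log10(1 / tau)
Compute 1 / tau = 1 / 0.04319 = 23.1535
Compute log10(23.1535) = 1.364617
TL = 10 * 1.364617 = 13.65

13.65 dB


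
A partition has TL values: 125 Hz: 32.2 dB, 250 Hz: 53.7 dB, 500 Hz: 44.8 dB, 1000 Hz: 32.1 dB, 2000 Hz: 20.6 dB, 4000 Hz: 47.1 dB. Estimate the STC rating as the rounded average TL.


Given TL values at each frequency:
  125 Hz: 32.2 dB
  250 Hz: 53.7 dB
  500 Hz: 44.8 dB
  1000 Hz: 32.1 dB
  2000 Hz: 20.6 dB
  4000 Hz: 47.1 dB
Formula: STC ~ round(average of TL values)
Sum = 32.2 + 53.7 + 44.8 + 32.1 + 20.6 + 47.1 = 230.5
Average = 230.5 / 6 = 38.42
Rounded: 38

38


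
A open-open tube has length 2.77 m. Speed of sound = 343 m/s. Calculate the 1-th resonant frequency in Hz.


Given values:
  Tube type: open-open, L = 2.77 m, c = 343 m/s, n = 1
Formula: f_n = n * c / (2 * L)
Compute 2 * L = 2 * 2.77 = 5.54
f = 1 * 343 / 5.54
f = 61.91

61.91 Hz


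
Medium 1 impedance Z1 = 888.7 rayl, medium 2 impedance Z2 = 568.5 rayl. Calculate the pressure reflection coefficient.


Given values:
  Z1 = 888.7 rayl, Z2 = 568.5 rayl
Formula: R = (Z2 - Z1) / (Z2 + Z1)
Numerator: Z2 - Z1 = 568.5 - 888.7 = -320.2
Denominator: Z2 + Z1 = 568.5 + 888.7 = 1457.2
R = -320.2 / 1457.2 = -0.2197

-0.2197


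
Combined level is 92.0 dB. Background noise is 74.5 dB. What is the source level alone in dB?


Given values:
  L_total = 92.0 dB, L_bg = 74.5 dB
Formula: L_source = 10 * log10(10^(L_total/10) - 10^(L_bg/10))
Convert to linear:
  10^(92.0/10) = 1584893192.4611
  10^(74.5/10) = 28183829.3126
Difference: 1584893192.4611 - 28183829.3126 = 1556709363.1485
L_source = 10 * log10(1556709363.1485) = 91.92

91.92 dB


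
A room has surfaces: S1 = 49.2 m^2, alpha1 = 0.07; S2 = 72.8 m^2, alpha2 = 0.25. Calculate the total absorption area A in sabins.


Given surfaces:
  Surface 1: 49.2 * 0.07 = 3.444
  Surface 2: 72.8 * 0.25 = 18.2
Formula: A = sum(Si * alpha_i)
A = 3.444 + 18.2
A = 21.64

21.64 sabins


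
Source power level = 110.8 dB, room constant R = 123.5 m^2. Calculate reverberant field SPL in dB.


Given values:
  Lw = 110.8 dB, R = 123.5 m^2
Formula: SPL = Lw + 10 * log10(4 / R)
Compute 4 / R = 4 / 123.5 = 0.032389
Compute 10 * log10(0.032389) = -14.896
SPL = 110.8 + (-14.896) = 95.9

95.9 dB


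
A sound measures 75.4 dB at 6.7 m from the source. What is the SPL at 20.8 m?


Given values:
  SPL1 = 75.4 dB, r1 = 6.7 m, r2 = 20.8 m
Formula: SPL2 = SPL1 - 20 * log10(r2 / r1)
Compute ratio: r2 / r1 = 20.8 / 6.7 = 3.1045
Compute log10: log10(3.1045) = 0.491992
Compute drop: 20 * 0.491992 = 9.8398
SPL2 = 75.4 - 9.8398 = 65.56

65.56 dB


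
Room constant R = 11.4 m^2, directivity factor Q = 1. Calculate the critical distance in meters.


Given values:
  R = 11.4 m^2, Q = 1
Formula: d_c = 0.141 * sqrt(Q * R)
Compute Q * R = 1 * 11.4 = 11.4
Compute sqrt(11.4) = 3.3764
d_c = 0.141 * 3.3764 = 0.476

0.476 m


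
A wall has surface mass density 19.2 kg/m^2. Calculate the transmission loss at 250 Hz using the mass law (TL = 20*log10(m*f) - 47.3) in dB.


Given values:
  m = 19.2 kg/m^2, f = 250 Hz
Formula: TL = 20 * log10(m * f) - 47.3
Compute m * f = 19.2 * 250 = 4800.0
Compute log10(4800.0) = 3.681241
Compute 20 * 3.681241 = 73.6248
TL = 73.6248 - 47.3 = 26.32

26.32 dB


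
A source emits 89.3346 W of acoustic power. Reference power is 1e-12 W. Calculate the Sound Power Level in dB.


Given values:
  W = 89.3346 W
  W_ref = 1e-12 W
Formula: SWL = 10 * log10(W / W_ref)
Compute ratio: W / W_ref = 89334600000000
Compute log10: log10(89334600000000) = 13.95102
Multiply: SWL = 10 * 13.95102 = 139.51

139.51 dB


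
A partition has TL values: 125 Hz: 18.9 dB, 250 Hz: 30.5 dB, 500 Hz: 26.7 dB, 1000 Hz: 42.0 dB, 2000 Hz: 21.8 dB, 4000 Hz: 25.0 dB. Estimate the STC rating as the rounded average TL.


Given TL values at each frequency:
  125 Hz: 18.9 dB
  250 Hz: 30.5 dB
  500 Hz: 26.7 dB
  1000 Hz: 42.0 dB
  2000 Hz: 21.8 dB
  4000 Hz: 25.0 dB
Formula: STC ~ round(average of TL values)
Sum = 18.9 + 30.5 + 26.7 + 42.0 + 21.8 + 25.0 = 164.9
Average = 164.9 / 6 = 27.48
Rounded: 27

27


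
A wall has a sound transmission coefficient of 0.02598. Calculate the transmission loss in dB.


Given values:
  tau = 0.02598
Formula: TL = 10 * log10(1 / tau)
Compute 1 / tau = 1 / 0.02598 = 38.4911
Compute log10(38.4911) = 1.58536
TL = 10 * 1.58536 = 15.85

15.85 dB


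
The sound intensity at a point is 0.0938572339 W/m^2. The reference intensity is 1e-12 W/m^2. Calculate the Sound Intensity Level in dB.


Given values:
  I = 0.0938572339 W/m^2
  I_ref = 1e-12 W/m^2
Formula: SIL = 10 * log10(I / I_ref)
Compute ratio: I / I_ref = 93857233900
Compute log10: log10(93857233900) = 10.972468
Multiply: SIL = 10 * 10.972468 = 109.72

109.72 dB


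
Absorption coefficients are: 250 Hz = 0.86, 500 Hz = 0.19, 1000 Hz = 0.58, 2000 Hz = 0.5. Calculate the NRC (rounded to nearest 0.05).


Given values:
  a_250 = 0.86, a_500 = 0.19
  a_1000 = 0.58, a_2000 = 0.5
Formula: NRC = (a250 + a500 + a1000 + a2000) / 4
Sum = 0.86 + 0.19 + 0.58 + 0.5 = 2.13
NRC = 2.13 / 4 = 0.5325
Rounded to nearest 0.05: 0.55

0.55


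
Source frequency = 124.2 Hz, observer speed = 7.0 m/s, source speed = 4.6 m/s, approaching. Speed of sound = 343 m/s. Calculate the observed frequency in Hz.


Given values:
  f_s = 124.2 Hz, v_o = 7.0 m/s, v_s = 4.6 m/s
  Direction: approaching
Formula: f_o = f_s * (c + v_o) / (c - v_s)
Numerator: c + v_o = 343 + 7.0 = 350.0
Denominator: c - v_s = 343 - 4.6 = 338.4
f_o = 124.2 * 350.0 / 338.4 = 128.46

128.46 Hz


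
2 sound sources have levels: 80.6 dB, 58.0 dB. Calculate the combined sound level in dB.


Formula: L_total = 10 * log10( sum(10^(Li/10)) )
  Source 1: 10^(80.6/10) = 114815362.1497
  Source 2: 10^(58.0/10) = 630957.3445
Sum of linear values = 115446319.4942
L_total = 10 * log10(115446319.4942) = 80.62

80.62 dB


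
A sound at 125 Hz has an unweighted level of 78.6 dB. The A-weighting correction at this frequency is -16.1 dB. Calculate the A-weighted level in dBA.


Given values:
  SPL = 78.6 dB
  A-weighting at 125 Hz = -16.1 dB
Formula: L_A = SPL + A_weight
L_A = 78.6 + (-16.1)
L_A = 62.5

62.5 dBA


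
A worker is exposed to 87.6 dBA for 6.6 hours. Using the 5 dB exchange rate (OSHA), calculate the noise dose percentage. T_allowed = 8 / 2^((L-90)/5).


Given values:
  L = 87.6 dBA, T = 6.6 hours
Formula: T_allowed = 8 / 2^((L - 90) / 5)
Compute exponent: (87.6 - 90) / 5 = -0.48
Compute 2^(-0.48) = 0.716978
T_allowed = 8 / 0.716978 = 11.157943 hours
Dose = (T / T_allowed) * 100
Dose = (6.6 / 11.157943) * 100 = 59.15

59.15 %


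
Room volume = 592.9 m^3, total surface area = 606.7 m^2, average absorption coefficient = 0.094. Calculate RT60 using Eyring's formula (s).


Given values:
  V = 592.9 m^3, S = 606.7 m^2, alpha = 0.094
Formula: RT60 = 0.161 * V / (-S * ln(1 - alpha))
Compute ln(1 - 0.094) = ln(0.906) = -0.098716
Denominator: -606.7 * -0.098716 = 59.891
Numerator: 0.161 * 592.9 = 95.4569
RT60 = 95.4569 / 59.891 = 1.594

1.594 s


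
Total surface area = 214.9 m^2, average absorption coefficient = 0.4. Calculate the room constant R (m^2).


Given values:
  S = 214.9 m^2, alpha = 0.4
Formula: R = S * alpha / (1 - alpha)
Numerator: 214.9 * 0.4 = 85.96
Denominator: 1 - 0.4 = 0.6
R = 85.96 / 0.6 = 143.27

143.27 m^2


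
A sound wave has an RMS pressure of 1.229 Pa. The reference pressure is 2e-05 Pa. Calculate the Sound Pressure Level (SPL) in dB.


Given values:
  p = 1.229 Pa
  p_ref = 2e-05 Pa
Formula: SPL = 20 * log10(p / p_ref)
Compute ratio: p / p_ref = 1.229 / 2e-05 = 61450
Compute log10: log10(61450) = 4.788522
Multiply: SPL = 20 * 4.788522 = 95.77

95.77 dB


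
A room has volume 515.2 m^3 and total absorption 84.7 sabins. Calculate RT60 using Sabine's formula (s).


Given values:
  V = 515.2 m^3
  A = 84.7 sabins
Formula: RT60 = 0.161 * V / A
Numerator: 0.161 * 515.2 = 82.9472
RT60 = 82.9472 / 84.7 = 0.979

0.979 s


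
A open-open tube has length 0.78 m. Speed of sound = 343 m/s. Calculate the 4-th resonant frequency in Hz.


Given values:
  Tube type: open-open, L = 0.78 m, c = 343 m/s, n = 4
Formula: f_n = n * c / (2 * L)
Compute 2 * L = 2 * 0.78 = 1.56
f = 4 * 343 / 1.56
f = 879.49

879.49 Hz


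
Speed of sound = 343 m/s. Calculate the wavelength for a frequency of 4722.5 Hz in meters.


Given values:
  c = 343 m/s, f = 4722.5 Hz
Formula: lambda = c / f
lambda = 343 / 4722.5
lambda = 0.0726

0.0726 m


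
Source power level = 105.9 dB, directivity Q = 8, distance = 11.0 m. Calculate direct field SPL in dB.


Given values:
  Lw = 105.9 dB, Q = 8, r = 11.0 m
Formula: SPL = Lw + 10 * log10(Q / (4 * pi * r^2))
Compute 4 * pi * r^2 = 4 * pi * 11.0^2 = 1520.5308
Compute Q / denom = 8 / 1520.5308 = 0.00526132
Compute 10 * log10(0.00526132) = -22.7891
SPL = 105.9 + (-22.7891) = 83.11

83.11 dB


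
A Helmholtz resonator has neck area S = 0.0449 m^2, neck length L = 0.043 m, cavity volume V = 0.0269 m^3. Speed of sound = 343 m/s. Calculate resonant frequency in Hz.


Given values:
  S = 0.0449 m^2, L = 0.043 m, V = 0.0269 m^3, c = 343 m/s
Formula: f = (c / (2*pi)) * sqrt(S / (V * L))
Compute V * L = 0.0269 * 0.043 = 0.0011567
Compute S / (V * L) = 0.0449 / 0.0011567 = 38.8173
Compute sqrt(38.8173) = 6.230353
Compute c / (2*pi) = 343 / 6.283185 = 54.590148
f = 54.590148 * 6.230353 = 340.12

340.12 Hz


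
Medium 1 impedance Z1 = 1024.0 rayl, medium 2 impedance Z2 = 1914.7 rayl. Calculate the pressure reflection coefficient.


Given values:
  Z1 = 1024.0 rayl, Z2 = 1914.7 rayl
Formula: R = (Z2 - Z1) / (Z2 + Z1)
Numerator: Z2 - Z1 = 1914.7 - 1024.0 = 890.7
Denominator: Z2 + Z1 = 1914.7 + 1024.0 = 2938.7
R = 890.7 / 2938.7 = 0.3031

0.3031


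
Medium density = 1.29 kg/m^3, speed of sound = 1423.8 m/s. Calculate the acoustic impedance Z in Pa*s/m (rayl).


Given values:
  rho = 1.29 kg/m^3
  c = 1423.8 m/s
Formula: Z = rho * c
Z = 1.29 * 1423.8
Z = 1836.7

1836.7 rayl


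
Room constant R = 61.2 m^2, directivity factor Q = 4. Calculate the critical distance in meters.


Given values:
  R = 61.2 m^2, Q = 4
Formula: d_c = 0.141 * sqrt(Q * R)
Compute Q * R = 4 * 61.2 = 244.8
Compute sqrt(244.8) = 15.6461
d_c = 0.141 * 15.6461 = 2.206

2.206 m


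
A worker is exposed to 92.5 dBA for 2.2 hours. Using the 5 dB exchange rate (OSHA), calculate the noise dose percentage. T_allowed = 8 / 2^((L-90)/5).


Given values:
  L = 92.5 dBA, T = 2.2 hours
Formula: T_allowed = 8 / 2^((L - 90) / 5)
Compute exponent: (92.5 - 90) / 5 = 0.5
Compute 2^(0.5) = 1.414214
T_allowed = 8 / 1.414214 = 5.656852 hours
Dose = (T / T_allowed) * 100
Dose = (2.2 / 5.656852) * 100 = 38.89

38.89 %


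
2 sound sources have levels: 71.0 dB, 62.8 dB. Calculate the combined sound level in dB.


Formula: L_total = 10 * log10( sum(10^(Li/10)) )
  Source 1: 10^(71.0/10) = 12589254.1179
  Source 2: 10^(62.8/10) = 1905460.718
Sum of linear values = 14494714.8359
L_total = 10 * log10(14494714.8359) = 71.61

71.61 dB


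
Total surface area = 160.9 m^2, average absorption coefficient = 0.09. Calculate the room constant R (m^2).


Given values:
  S = 160.9 m^2, alpha = 0.09
Formula: R = S * alpha / (1 - alpha)
Numerator: 160.9 * 0.09 = 14.481
Denominator: 1 - 0.09 = 0.91
R = 14.481 / 0.91 = 15.91

15.91 m^2


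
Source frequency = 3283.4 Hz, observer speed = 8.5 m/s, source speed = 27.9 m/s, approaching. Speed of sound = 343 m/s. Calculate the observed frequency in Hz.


Given values:
  f_s = 3283.4 Hz, v_o = 8.5 m/s, v_s = 27.9 m/s
  Direction: approaching
Formula: f_o = f_s * (c + v_o) / (c - v_s)
Numerator: c + v_o = 343 + 8.5 = 351.5
Denominator: c - v_s = 343 - 27.9 = 315.1
f_o = 3283.4 * 351.5 / 315.1 = 3662.69

3662.69 Hz


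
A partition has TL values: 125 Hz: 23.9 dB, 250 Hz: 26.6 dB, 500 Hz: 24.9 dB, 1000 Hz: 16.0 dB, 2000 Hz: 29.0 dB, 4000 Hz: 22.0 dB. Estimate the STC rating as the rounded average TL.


Given TL values at each frequency:
  125 Hz: 23.9 dB
  250 Hz: 26.6 dB
  500 Hz: 24.9 dB
  1000 Hz: 16.0 dB
  2000 Hz: 29.0 dB
  4000 Hz: 22.0 dB
Formula: STC ~ round(average of TL values)
Sum = 23.9 + 26.6 + 24.9 + 16.0 + 29.0 + 22.0 = 142.4
Average = 142.4 / 6 = 23.73
Rounded: 24

24


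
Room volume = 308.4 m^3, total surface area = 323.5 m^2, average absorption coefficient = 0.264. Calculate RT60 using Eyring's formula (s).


Given values:
  V = 308.4 m^3, S = 323.5 m^2, alpha = 0.264
Formula: RT60 = 0.161 * V / (-S * ln(1 - alpha))
Compute ln(1 - 0.264) = ln(0.736) = -0.306525
Denominator: -323.5 * -0.306525 = 99.1608
Numerator: 0.161 * 308.4 = 49.6524
RT60 = 49.6524 / 99.1608 = 0.501

0.501 s


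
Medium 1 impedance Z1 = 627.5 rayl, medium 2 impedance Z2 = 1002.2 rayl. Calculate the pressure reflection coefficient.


Given values:
  Z1 = 627.5 rayl, Z2 = 1002.2 rayl
Formula: R = (Z2 - Z1) / (Z2 + Z1)
Numerator: Z2 - Z1 = 1002.2 - 627.5 = 374.7
Denominator: Z2 + Z1 = 1002.2 + 627.5 = 1629.7
R = 374.7 / 1629.7 = 0.2299

0.2299


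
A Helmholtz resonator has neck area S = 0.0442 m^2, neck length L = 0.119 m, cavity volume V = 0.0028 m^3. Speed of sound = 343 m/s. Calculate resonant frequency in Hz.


Given values:
  S = 0.0442 m^2, L = 0.119 m, V = 0.0028 m^3, c = 343 m/s
Formula: f = (c / (2*pi)) * sqrt(S / (V * L))
Compute V * L = 0.0028 * 0.119 = 0.0003332
Compute S / (V * L) = 0.0442 / 0.0003332 = 132.6531
Compute sqrt(132.6531) = 11.517513
Compute c / (2*pi) = 343 / 6.283185 = 54.590148
f = 54.590148 * 11.517513 = 628.74

628.74 Hz


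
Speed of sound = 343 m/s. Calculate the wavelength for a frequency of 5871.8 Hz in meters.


Given values:
  c = 343 m/s, f = 5871.8 Hz
Formula: lambda = c / f
lambda = 343 / 5871.8
lambda = 0.0584

0.0584 m


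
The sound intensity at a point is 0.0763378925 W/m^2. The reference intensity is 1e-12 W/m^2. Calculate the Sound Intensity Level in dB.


Given values:
  I = 0.0763378925 W/m^2
  I_ref = 1e-12 W/m^2
Formula: SIL = 10 * log10(I / I_ref)
Compute ratio: I / I_ref = 76337892500
Compute log10: log10(76337892500) = 10.88274
Multiply: SIL = 10 * 10.88274 = 108.83

108.83 dB


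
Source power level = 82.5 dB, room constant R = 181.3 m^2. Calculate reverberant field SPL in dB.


Given values:
  Lw = 82.5 dB, R = 181.3 m^2
Formula: SPL = Lw + 10 * log10(4 / R)
Compute 4 / R = 4 / 181.3 = 0.022063
Compute 10 * log10(0.022063) = -16.5634
SPL = 82.5 + (-16.5634) = 65.94

65.94 dB


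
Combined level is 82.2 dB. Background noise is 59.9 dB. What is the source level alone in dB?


Given values:
  L_total = 82.2 dB, L_bg = 59.9 dB
Formula: L_source = 10 * log10(10^(L_total/10) - 10^(L_bg/10))
Convert to linear:
  10^(82.2/10) = 165958690.7438
  10^(59.9/10) = 977237.221
Difference: 165958690.7438 - 977237.221 = 164981453.5228
L_source = 10 * log10(164981453.5228) = 82.17

82.17 dB


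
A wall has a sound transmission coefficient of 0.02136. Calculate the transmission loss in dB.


Given values:
  tau = 0.02136
Formula: TL = 10 * log10(1 / tau)
Compute 1 / tau = 1 / 0.02136 = 46.8165
Compute log10(46.8165) = 1.670399
TL = 10 * 1.670399 = 16.7

16.7 dB


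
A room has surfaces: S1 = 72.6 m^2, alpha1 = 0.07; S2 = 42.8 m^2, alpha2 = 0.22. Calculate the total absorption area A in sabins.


Given surfaces:
  Surface 1: 72.6 * 0.07 = 5.082
  Surface 2: 42.8 * 0.22 = 9.416
Formula: A = sum(Si * alpha_i)
A = 5.082 + 9.416
A = 14.5

14.5 sabins


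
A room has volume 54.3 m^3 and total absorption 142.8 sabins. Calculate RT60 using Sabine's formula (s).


Given values:
  V = 54.3 m^3
  A = 142.8 sabins
Formula: RT60 = 0.161 * V / A
Numerator: 0.161 * 54.3 = 8.7423
RT60 = 8.7423 / 142.8 = 0.061

0.061 s


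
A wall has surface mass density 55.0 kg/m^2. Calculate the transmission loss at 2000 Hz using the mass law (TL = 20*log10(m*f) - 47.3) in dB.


Given values:
  m = 55.0 kg/m^2, f = 2000 Hz
Formula: TL = 20 * log10(m * f) - 47.3
Compute m * f = 55.0 * 2000 = 110000.0
Compute log10(110000.0) = 5.041393
Compute 20 * 5.041393 = 100.8279
TL = 100.8279 - 47.3 = 53.53

53.53 dB


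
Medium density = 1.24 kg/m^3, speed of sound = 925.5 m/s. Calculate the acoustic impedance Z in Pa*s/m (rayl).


Given values:
  rho = 1.24 kg/m^3
  c = 925.5 m/s
Formula: Z = rho * c
Z = 1.24 * 925.5
Z = 1147.62

1147.62 rayl


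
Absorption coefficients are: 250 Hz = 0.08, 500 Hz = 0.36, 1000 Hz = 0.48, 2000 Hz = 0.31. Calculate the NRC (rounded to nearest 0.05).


Given values:
  a_250 = 0.08, a_500 = 0.36
  a_1000 = 0.48, a_2000 = 0.31
Formula: NRC = (a250 + a500 + a1000 + a2000) / 4
Sum = 0.08 + 0.36 + 0.48 + 0.31 = 1.23
NRC = 1.23 / 4 = 0.3075
Rounded to nearest 0.05: 0.3

0.3


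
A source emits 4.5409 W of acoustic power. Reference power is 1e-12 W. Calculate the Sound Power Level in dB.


Given values:
  W = 4.5409 W
  W_ref = 1e-12 W
Formula: SWL = 10 * log10(W / W_ref)
Compute ratio: W / W_ref = 4540900000000
Compute log10: log10(4540900000000) = 12.657142
Multiply: SWL = 10 * 12.657142 = 126.57

126.57 dB


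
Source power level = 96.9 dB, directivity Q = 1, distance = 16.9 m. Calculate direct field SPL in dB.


Given values:
  Lw = 96.9 dB, Q = 1, r = 16.9 m
Formula: SPL = Lw + 10 * log10(Q / (4 * pi * r^2))
Compute 4 * pi * r^2 = 4 * pi * 16.9^2 = 3589.0811
Compute Q / denom = 1 / 3589.0811 = 0.00027862
Compute 10 * log10(0.00027862) = -35.5499
SPL = 96.9 + (-35.5499) = 61.35

61.35 dB


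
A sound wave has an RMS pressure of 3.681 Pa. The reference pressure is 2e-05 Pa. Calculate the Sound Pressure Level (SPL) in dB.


Given values:
  p = 3.681 Pa
  p_ref = 2e-05 Pa
Formula: SPL = 20 * log10(p / p_ref)
Compute ratio: p / p_ref = 3.681 / 2e-05 = 184050
Compute log10: log10(184050) = 5.264936
Multiply: SPL = 20 * 5.264936 = 105.3

105.3 dB


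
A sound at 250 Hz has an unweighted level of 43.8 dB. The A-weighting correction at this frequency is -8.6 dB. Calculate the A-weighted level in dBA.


Given values:
  SPL = 43.8 dB
  A-weighting at 250 Hz = -8.6 dB
Formula: L_A = SPL + A_weight
L_A = 43.8 + (-8.6)
L_A = 35.2

35.2 dBA


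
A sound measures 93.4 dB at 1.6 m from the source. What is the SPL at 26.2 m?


Given values:
  SPL1 = 93.4 dB, r1 = 1.6 m, r2 = 26.2 m
Formula: SPL2 = SPL1 - 20 * log10(r2 / r1)
Compute ratio: r2 / r1 = 26.2 / 1.6 = 16.375
Compute log10: log10(16.375) = 1.214181
Compute drop: 20 * 1.214181 = 24.2836
SPL2 = 93.4 - 24.2836 = 69.12

69.12 dB


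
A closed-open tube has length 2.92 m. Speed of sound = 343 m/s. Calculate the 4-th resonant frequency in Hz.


Given values:
  Tube type: closed-open, L = 2.92 m, c = 343 m/s, n = 4
Formula: f_n = (2n - 1) * c / (4 * L)
Compute 2n - 1 = 2*4 - 1 = 7
Compute 4 * L = 4 * 2.92 = 11.68
f = 7 * 343 / 11.68
f = 205.57

205.57 Hz


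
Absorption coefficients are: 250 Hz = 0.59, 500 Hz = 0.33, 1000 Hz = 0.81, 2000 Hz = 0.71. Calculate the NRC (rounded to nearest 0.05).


Given values:
  a_250 = 0.59, a_500 = 0.33
  a_1000 = 0.81, a_2000 = 0.71
Formula: NRC = (a250 + a500 + a1000 + a2000) / 4
Sum = 0.59 + 0.33 + 0.81 + 0.71 = 2.44
NRC = 2.44 / 4 = 0.61
Rounded to nearest 0.05: 0.6

0.6


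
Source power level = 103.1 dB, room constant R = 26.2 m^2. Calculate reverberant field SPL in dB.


Given values:
  Lw = 103.1 dB, R = 26.2 m^2
Formula: SPL = Lw + 10 * log10(4 / R)
Compute 4 / R = 4 / 26.2 = 0.152672
Compute 10 * log10(0.152672) = -8.1624
SPL = 103.1 + (-8.1624) = 94.94

94.94 dB


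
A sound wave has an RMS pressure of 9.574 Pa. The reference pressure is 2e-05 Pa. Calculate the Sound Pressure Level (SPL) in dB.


Given values:
  p = 9.574 Pa
  p_ref = 2e-05 Pa
Formula: SPL = 20 * log10(p / p_ref)
Compute ratio: p / p_ref = 9.574 / 2e-05 = 478700
Compute log10: log10(478700) = 5.680063
Multiply: SPL = 20 * 5.680063 = 113.6

113.6 dB


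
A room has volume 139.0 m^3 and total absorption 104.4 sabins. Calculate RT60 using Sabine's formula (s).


Given values:
  V = 139.0 m^3
  A = 104.4 sabins
Formula: RT60 = 0.161 * V / A
Numerator: 0.161 * 139.0 = 22.379
RT60 = 22.379 / 104.4 = 0.214

0.214 s


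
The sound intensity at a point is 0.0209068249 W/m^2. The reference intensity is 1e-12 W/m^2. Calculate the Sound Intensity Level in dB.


Given values:
  I = 0.0209068249 W/m^2
  I_ref = 1e-12 W/m^2
Formula: SIL = 10 * log10(I / I_ref)
Compute ratio: I / I_ref = 20906824900
Compute log10: log10(20906824900) = 10.320288
Multiply: SIL = 10 * 10.320288 = 103.2

103.2 dB


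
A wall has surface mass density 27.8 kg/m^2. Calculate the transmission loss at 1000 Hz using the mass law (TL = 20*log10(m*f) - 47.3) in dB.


Given values:
  m = 27.8 kg/m^2, f = 1000 Hz
Formula: TL = 20 * log10(m * f) - 47.3
Compute m * f = 27.8 * 1000 = 27800.0
Compute log10(27800.0) = 4.444045
Compute 20 * 4.444045 = 88.8809
TL = 88.8809 - 47.3 = 41.58

41.58 dB


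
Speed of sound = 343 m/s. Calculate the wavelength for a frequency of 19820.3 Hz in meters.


Given values:
  c = 343 m/s, f = 19820.3 Hz
Formula: lambda = c / f
lambda = 343 / 19820.3
lambda = 0.0173

0.0173 m


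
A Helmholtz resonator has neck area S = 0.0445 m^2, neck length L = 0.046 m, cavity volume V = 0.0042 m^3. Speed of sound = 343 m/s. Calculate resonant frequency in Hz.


Given values:
  S = 0.0445 m^2, L = 0.046 m, V = 0.0042 m^3, c = 343 m/s
Formula: f = (c / (2*pi)) * sqrt(S / (V * L))
Compute V * L = 0.0042 * 0.046 = 0.0001932
Compute S / (V * L) = 0.0445 / 0.0001932 = 230.3313
Compute sqrt(230.3313) = 15.17667
Compute c / (2*pi) = 343 / 6.283185 = 54.590148
f = 54.590148 * 15.17667 = 828.5

828.5 Hz


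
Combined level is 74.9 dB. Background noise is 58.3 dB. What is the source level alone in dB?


Given values:
  L_total = 74.9 dB, L_bg = 58.3 dB
Formula: L_source = 10 * log10(10^(L_total/10) - 10^(L_bg/10))
Convert to linear:
  10^(74.9/10) = 30902954.3251
  10^(58.3/10) = 676082.9754
Difference: 30902954.3251 - 676082.9754 = 30226871.3497
L_source = 10 * log10(30226871.3497) = 74.8

74.8 dB


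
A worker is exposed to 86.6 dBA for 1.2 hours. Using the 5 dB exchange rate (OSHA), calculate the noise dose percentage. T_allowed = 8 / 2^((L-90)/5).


Given values:
  L = 86.6 dBA, T = 1.2 hours
Formula: T_allowed = 8 / 2^((L - 90) / 5)
Compute exponent: (86.6 - 90) / 5 = -0.68
Compute 2^(-0.68) = 0.624165
T_allowed = 8 / 0.624165 = 12.817124 hours
Dose = (T / T_allowed) * 100
Dose = (1.2 / 12.817124) * 100 = 9.36

9.36 %


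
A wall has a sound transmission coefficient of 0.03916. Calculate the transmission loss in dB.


Given values:
  tau = 0.03916
Formula: TL = 10 * log10(1 / tau)
Compute 1 / tau = 1 / 0.03916 = 25.5363
Compute log10(25.5363) = 1.407158
TL = 10 * 1.407158 = 14.07

14.07 dB


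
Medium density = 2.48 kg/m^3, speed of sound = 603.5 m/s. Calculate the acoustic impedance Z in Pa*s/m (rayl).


Given values:
  rho = 2.48 kg/m^3
  c = 603.5 m/s
Formula: Z = rho * c
Z = 2.48 * 603.5
Z = 1496.68

1496.68 rayl


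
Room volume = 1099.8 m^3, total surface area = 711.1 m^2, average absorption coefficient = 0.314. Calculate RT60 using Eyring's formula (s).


Given values:
  V = 1099.8 m^3, S = 711.1 m^2, alpha = 0.314
Formula: RT60 = 0.161 * V / (-S * ln(1 - alpha))
Compute ln(1 - 0.314) = ln(0.686) = -0.376878
Denominator: -711.1 * -0.376878 = 267.9979
Numerator: 0.161 * 1099.8 = 177.0678
RT60 = 177.0678 / 267.9979 = 0.661

0.661 s


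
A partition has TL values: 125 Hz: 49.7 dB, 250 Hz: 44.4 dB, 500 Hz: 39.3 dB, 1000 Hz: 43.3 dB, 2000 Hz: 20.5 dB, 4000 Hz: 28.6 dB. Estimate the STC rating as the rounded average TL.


Given TL values at each frequency:
  125 Hz: 49.7 dB
  250 Hz: 44.4 dB
  500 Hz: 39.3 dB
  1000 Hz: 43.3 dB
  2000 Hz: 20.5 dB
  4000 Hz: 28.6 dB
Formula: STC ~ round(average of TL values)
Sum = 49.7 + 44.4 + 39.3 + 43.3 + 20.5 + 28.6 = 225.8
Average = 225.8 / 6 = 37.63
Rounded: 38

38


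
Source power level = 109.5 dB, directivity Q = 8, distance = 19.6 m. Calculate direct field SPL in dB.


Given values:
  Lw = 109.5 dB, Q = 8, r = 19.6 m
Formula: SPL = Lw + 10 * log10(Q / (4 * pi * r^2))
Compute 4 * pi * r^2 = 4 * pi * 19.6^2 = 4827.4969
Compute Q / denom = 8 / 4827.4969 = 0.00165717
Compute 10 * log10(0.00165717) = -27.8063
SPL = 109.5 + (-27.8063) = 81.69

81.69 dB


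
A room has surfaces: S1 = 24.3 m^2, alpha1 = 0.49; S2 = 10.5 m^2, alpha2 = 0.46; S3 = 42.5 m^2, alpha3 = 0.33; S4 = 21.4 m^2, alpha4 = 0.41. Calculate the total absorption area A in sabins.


Given surfaces:
  Surface 1: 24.3 * 0.49 = 11.907
  Surface 2: 10.5 * 0.46 = 4.83
  Surface 3: 42.5 * 0.33 = 14.025
  Surface 4: 21.4 * 0.41 = 8.774
Formula: A = sum(Si * alpha_i)
A = 11.907 + 4.83 + 14.025 + 8.774
A = 39.54

39.54 sabins


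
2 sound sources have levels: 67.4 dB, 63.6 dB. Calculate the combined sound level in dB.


Formula: L_total = 10 * log10( sum(10^(Li/10)) )
  Source 1: 10^(67.4/10) = 5495408.7386
  Source 2: 10^(63.6/10) = 2290867.6528
Sum of linear values = 7786276.3914
L_total = 10 * log10(7786276.3914) = 68.91

68.91 dB


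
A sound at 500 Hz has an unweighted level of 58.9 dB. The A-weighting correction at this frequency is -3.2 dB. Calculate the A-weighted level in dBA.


Given values:
  SPL = 58.9 dB
  A-weighting at 500 Hz = -3.2 dB
Formula: L_A = SPL + A_weight
L_A = 58.9 + (-3.2)
L_A = 55.7

55.7 dBA


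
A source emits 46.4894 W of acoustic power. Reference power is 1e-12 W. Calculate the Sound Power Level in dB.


Given values:
  W = 46.4894 W
  W_ref = 1e-12 W
Formula: SWL = 10 * log10(W / W_ref)
Compute ratio: W / W_ref = 46489400000000
Compute log10: log10(46489400000000) = 13.667354
Multiply: SWL = 10 * 13.667354 = 136.67

136.67 dB


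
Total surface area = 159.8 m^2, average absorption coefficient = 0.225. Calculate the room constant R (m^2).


Given values:
  S = 159.8 m^2, alpha = 0.225
Formula: R = S * alpha / (1 - alpha)
Numerator: 159.8 * 0.225 = 35.955
Denominator: 1 - 0.225 = 0.775
R = 35.955 / 0.775 = 46.39

46.39 m^2


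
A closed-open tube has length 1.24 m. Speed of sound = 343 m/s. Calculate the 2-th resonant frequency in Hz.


Given values:
  Tube type: closed-open, L = 1.24 m, c = 343 m/s, n = 2
Formula: f_n = (2n - 1) * c / (4 * L)
Compute 2n - 1 = 2*2 - 1 = 3
Compute 4 * L = 4 * 1.24 = 4.96
f = 3 * 343 / 4.96
f = 207.46

207.46 Hz


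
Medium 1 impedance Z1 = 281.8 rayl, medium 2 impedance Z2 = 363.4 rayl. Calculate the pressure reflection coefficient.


Given values:
  Z1 = 281.8 rayl, Z2 = 363.4 rayl
Formula: R = (Z2 - Z1) / (Z2 + Z1)
Numerator: Z2 - Z1 = 363.4 - 281.8 = 81.6
Denominator: Z2 + Z1 = 363.4 + 281.8 = 645.2
R = 81.6 / 645.2 = 0.1265

0.1265


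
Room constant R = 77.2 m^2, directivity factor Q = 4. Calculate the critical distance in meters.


Given values:
  R = 77.2 m^2, Q = 4
Formula: d_c = 0.141 * sqrt(Q * R)
Compute Q * R = 4 * 77.2 = 308.8
Compute sqrt(308.8) = 17.5727
d_c = 0.141 * 17.5727 = 2.478

2.478 m


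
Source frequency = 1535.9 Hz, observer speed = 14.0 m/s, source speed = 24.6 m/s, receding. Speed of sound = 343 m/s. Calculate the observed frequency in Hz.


Given values:
  f_s = 1535.9 Hz, v_o = 14.0 m/s, v_s = 24.6 m/s
  Direction: receding
Formula: f_o = f_s * (c - v_o) / (c + v_s)
Numerator: c - v_o = 343 - 14.0 = 329.0
Denominator: c + v_s = 343 + 24.6 = 367.6
f_o = 1535.9 * 329.0 / 367.6 = 1374.62

1374.62 Hz


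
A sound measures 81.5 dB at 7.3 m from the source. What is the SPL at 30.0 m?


Given values:
  SPL1 = 81.5 dB, r1 = 7.3 m, r2 = 30.0 m
Formula: SPL2 = SPL1 - 20 * log10(r2 / r1)
Compute ratio: r2 / r1 = 30.0 / 7.3 = 4.1096
Compute log10: log10(4.1096) = 0.6138
Compute drop: 20 * 0.6138 = 12.276
SPL2 = 81.5 - 12.276 = 69.22

69.22 dB


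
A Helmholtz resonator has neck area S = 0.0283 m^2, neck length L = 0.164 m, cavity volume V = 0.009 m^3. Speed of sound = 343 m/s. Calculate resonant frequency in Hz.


Given values:
  S = 0.0283 m^2, L = 0.164 m, V = 0.009 m^3, c = 343 m/s
Formula: f = (c / (2*pi)) * sqrt(S / (V * L))
Compute V * L = 0.009 * 0.164 = 0.001476
Compute S / (V * L) = 0.0283 / 0.001476 = 19.1734
Compute sqrt(19.1734) = 4.378744
Compute c / (2*pi) = 343 / 6.283185 = 54.590148
f = 54.590148 * 4.378744 = 239.04

239.04 Hz
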